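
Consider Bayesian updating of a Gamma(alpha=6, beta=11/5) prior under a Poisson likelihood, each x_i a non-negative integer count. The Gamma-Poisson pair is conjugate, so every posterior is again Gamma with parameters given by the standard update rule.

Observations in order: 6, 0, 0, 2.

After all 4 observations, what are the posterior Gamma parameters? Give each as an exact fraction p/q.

alpha=14, beta=31/5

obs 1: x=6 → posterior Gamma(12, 16/5)
obs 2: x=0 → posterior Gamma(12, 21/5)
obs 3: x=0 → posterior Gamma(12, 26/5)
obs 4: x=2 → posterior Gamma(14, 31/5)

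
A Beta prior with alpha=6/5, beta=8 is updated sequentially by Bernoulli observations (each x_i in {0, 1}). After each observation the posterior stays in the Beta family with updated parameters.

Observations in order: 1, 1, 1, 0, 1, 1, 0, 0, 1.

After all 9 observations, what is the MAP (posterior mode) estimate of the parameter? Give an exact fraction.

obs 1: x=1 → posterior Beta(11/5, 8)
obs 2: x=1 → posterior Beta(16/5, 8)
obs 3: x=1 → posterior Beta(21/5, 8)
obs 4: x=0 → posterior Beta(21/5, 9)
obs 5: x=1 → posterior Beta(26/5, 9)
obs 6: x=1 → posterior Beta(31/5, 9)
obs 7: x=0 → posterior Beta(31/5, 10)
obs 8: x=0 → posterior Beta(31/5, 11)
obs 9: x=1 → posterior Beta(36/5, 11)

31/81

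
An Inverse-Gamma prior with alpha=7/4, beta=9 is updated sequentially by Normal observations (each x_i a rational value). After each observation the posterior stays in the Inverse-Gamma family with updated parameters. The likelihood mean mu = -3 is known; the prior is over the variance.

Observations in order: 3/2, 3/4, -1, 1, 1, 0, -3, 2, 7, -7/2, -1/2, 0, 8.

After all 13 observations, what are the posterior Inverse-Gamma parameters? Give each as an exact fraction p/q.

alpha=33/4, beta=5741/32

obs 1: x=3/2 → posterior Inverse-Gamma(9/4, 153/8)
obs 2: x=3/4 → posterior Inverse-Gamma(11/4, 837/32)
obs 3: x=-1 → posterior Inverse-Gamma(13/4, 901/32)
obs 4: x=1 → posterior Inverse-Gamma(15/4, 1157/32)
obs 5: x=1 → posterior Inverse-Gamma(17/4, 1413/32)
obs 6: x=0 → posterior Inverse-Gamma(19/4, 1557/32)
obs 7: x=-3 → posterior Inverse-Gamma(21/4, 1557/32)
obs 8: x=2 → posterior Inverse-Gamma(23/4, 1957/32)
obs 9: x=7 → posterior Inverse-Gamma(25/4, 3557/32)
obs 10: x=-7/2 → posterior Inverse-Gamma(27/4, 3561/32)
obs 11: x=-1/2 → posterior Inverse-Gamma(29/4, 3661/32)
obs 12: x=0 → posterior Inverse-Gamma(31/4, 3805/32)
obs 13: x=8 → posterior Inverse-Gamma(33/4, 5741/32)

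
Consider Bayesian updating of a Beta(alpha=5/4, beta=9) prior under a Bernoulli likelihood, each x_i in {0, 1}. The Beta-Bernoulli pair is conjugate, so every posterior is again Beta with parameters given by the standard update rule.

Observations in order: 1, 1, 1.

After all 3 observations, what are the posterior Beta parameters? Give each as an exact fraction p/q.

alpha=17/4, beta=9

obs 1: x=1 → posterior Beta(9/4, 9)
obs 2: x=1 → posterior Beta(13/4, 9)
obs 3: x=1 → posterior Beta(17/4, 9)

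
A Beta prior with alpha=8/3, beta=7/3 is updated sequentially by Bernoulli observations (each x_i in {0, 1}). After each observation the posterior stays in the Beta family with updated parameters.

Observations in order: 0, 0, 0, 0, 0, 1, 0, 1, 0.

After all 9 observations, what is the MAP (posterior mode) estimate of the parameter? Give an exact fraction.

11/36

obs 1: x=0 → posterior Beta(8/3, 10/3)
obs 2: x=0 → posterior Beta(8/3, 13/3)
obs 3: x=0 → posterior Beta(8/3, 16/3)
obs 4: x=0 → posterior Beta(8/3, 19/3)
obs 5: x=0 → posterior Beta(8/3, 22/3)
obs 6: x=1 → posterior Beta(11/3, 22/3)
obs 7: x=0 → posterior Beta(11/3, 25/3)
obs 8: x=1 → posterior Beta(14/3, 25/3)
obs 9: x=0 → posterior Beta(14/3, 28/3)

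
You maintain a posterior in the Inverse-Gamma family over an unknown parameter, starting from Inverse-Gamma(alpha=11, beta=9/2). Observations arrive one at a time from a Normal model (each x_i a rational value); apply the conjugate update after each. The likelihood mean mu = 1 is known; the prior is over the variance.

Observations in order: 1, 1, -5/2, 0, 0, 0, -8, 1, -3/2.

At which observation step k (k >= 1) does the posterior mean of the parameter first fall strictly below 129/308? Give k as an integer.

k = 2

obs 1: x=1 → posterior Inverse-Gamma(23/2, 9/2)
obs 2: x=1 → posterior Inverse-Gamma(12, 9/2)
obs 3: x=-5/2 → posterior Inverse-Gamma(25/2, 85/8)
obs 4: x=0 → posterior Inverse-Gamma(13, 89/8)
obs 5: x=0 → posterior Inverse-Gamma(27/2, 93/8)
obs 6: x=0 → posterior Inverse-Gamma(14, 97/8)
obs 7: x=-8 → posterior Inverse-Gamma(29/2, 421/8)
obs 8: x=1 → posterior Inverse-Gamma(15, 421/8)
obs 9: x=-3/2 → posterior Inverse-Gamma(31/2, 223/4)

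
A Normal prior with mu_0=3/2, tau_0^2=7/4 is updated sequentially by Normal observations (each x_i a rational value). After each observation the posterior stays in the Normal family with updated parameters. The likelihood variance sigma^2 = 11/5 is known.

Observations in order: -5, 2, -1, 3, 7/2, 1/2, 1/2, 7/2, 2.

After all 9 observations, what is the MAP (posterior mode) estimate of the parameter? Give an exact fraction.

obs 1: x=-5 → posterior Normal(-109/79, 77/79)
obs 2: x=2 → posterior Normal(-13/38, 77/114)
obs 3: x=-1 → posterior Normal(-74/149, 77/149)
obs 4: x=3 → posterior Normal(31/184, 77/184)
obs 5: x=7/2 → posterior Normal(307/438, 77/219)
obs 6: x=1/2 → posterior Normal(171/254, 77/254)
obs 7: x=1/2 → posterior Normal(377/578, 77/289)
obs 8: x=7/2 → posterior Normal(311/324, 77/324)
obs 9: x=2 → posterior Normal(381/359, 77/359)

381/359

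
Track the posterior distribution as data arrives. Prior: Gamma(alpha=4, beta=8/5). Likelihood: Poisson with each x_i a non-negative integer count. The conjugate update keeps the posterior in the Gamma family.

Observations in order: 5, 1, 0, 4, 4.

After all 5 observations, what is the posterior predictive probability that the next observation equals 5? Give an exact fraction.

obs 1: x=5 → posterior Gamma(9, 13/5)
obs 2: x=1 → posterior Gamma(10, 18/5)
obs 3: x=0 → posterior Gamma(10, 23/5)
obs 4: x=4 → posterior Gamma(14, 28/5)
obs 5: x=4 → posterior Gamma(18, 33/5)

4664812305887998582258307646365625/56916623147869262190954925621510144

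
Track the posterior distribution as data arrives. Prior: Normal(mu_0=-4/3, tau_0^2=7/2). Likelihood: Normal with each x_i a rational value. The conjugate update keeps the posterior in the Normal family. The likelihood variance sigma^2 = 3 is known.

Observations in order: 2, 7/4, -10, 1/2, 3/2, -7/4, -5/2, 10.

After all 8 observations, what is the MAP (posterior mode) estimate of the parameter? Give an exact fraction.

obs 1: x=2 → posterior Normal(6/13, 21/13)
obs 2: x=7/4 → posterior Normal(73/80, 21/20)
obs 3: x=-10 → posterior Normal(-23/12, 7/9)
obs 4: x=1/2 → posterior Normal(-193/136, 21/34)
obs 5: x=3/2 → posterior Normal(-151/164, 21/41)
obs 6: x=-7/4 → posterior Normal(-25/24, 7/16)
obs 7: x=-5/2 → posterior Normal(-27/22, 21/55)
obs 8: x=10 → posterior Normal(5/124, 21/62)

5/124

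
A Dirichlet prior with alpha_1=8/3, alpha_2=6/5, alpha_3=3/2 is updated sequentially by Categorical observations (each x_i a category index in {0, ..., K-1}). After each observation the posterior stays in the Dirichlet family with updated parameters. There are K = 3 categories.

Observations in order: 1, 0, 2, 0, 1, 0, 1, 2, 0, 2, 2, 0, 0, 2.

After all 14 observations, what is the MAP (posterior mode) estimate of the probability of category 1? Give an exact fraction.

96/491

obs 1: x=1 → posterior Dirichlet(8/3, 11/5, 3/2)
obs 2: x=0 → posterior Dirichlet(11/3, 11/5, 3/2)
obs 3: x=2 → posterior Dirichlet(11/3, 11/5, 5/2)
obs 4: x=0 → posterior Dirichlet(14/3, 11/5, 5/2)
obs 5: x=1 → posterior Dirichlet(14/3, 16/5, 5/2)
obs 6: x=0 → posterior Dirichlet(17/3, 16/5, 5/2)
obs 7: x=1 → posterior Dirichlet(17/3, 21/5, 5/2)
obs 8: x=2 → posterior Dirichlet(17/3, 21/5, 7/2)
obs 9: x=0 → posterior Dirichlet(20/3, 21/5, 7/2)
obs 10: x=2 → posterior Dirichlet(20/3, 21/5, 9/2)
obs 11: x=2 → posterior Dirichlet(20/3, 21/5, 11/2)
obs 12: x=0 → posterior Dirichlet(23/3, 21/5, 11/2)
obs 13: x=0 → posterior Dirichlet(26/3, 21/5, 11/2)
obs 14: x=2 → posterior Dirichlet(26/3, 21/5, 13/2)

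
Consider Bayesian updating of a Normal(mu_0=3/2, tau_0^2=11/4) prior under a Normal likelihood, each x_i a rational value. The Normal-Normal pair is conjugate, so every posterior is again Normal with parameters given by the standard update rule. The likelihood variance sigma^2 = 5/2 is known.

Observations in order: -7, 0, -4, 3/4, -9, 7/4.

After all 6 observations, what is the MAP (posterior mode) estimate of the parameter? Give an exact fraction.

obs 1: x=-7 → posterior Normal(-62/21, 55/42)
obs 2: x=0 → posterior Normal(-31/16, 55/64)
obs 3: x=-4 → posterior Normal(-106/43, 55/86)
obs 4: x=3/4 → posterior Normal(-391/216, 55/108)
obs 5: x=-9 → posterior Normal(-787/260, 11/26)
obs 6: x=7/4 → posterior Normal(-355/152, 55/152)

-355/152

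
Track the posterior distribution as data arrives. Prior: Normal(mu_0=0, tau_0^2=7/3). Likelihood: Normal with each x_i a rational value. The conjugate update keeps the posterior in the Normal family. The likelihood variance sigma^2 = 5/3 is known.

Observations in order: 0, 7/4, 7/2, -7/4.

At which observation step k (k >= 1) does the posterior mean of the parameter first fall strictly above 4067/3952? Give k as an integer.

obs 1: x=0 → posterior Normal(0, 35/36)
obs 2: x=7/4 → posterior Normal(49/76, 35/57)
obs 3: x=7/2 → posterior Normal(147/104, 35/78)
obs 4: x=-7/4 → posterior Normal(49/66, 35/99)

k = 3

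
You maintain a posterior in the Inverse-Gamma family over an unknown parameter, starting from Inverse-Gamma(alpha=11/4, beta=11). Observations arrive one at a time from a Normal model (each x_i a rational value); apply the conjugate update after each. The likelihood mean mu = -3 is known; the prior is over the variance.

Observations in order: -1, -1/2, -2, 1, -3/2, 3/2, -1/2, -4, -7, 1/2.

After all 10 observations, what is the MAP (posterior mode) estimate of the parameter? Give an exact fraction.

429/70

obs 1: x=-1 → posterior Inverse-Gamma(13/4, 13)
obs 2: x=-1/2 → posterior Inverse-Gamma(15/4, 129/8)
obs 3: x=-2 → posterior Inverse-Gamma(17/4, 133/8)
obs 4: x=1 → posterior Inverse-Gamma(19/4, 197/8)
obs 5: x=-3/2 → posterior Inverse-Gamma(21/4, 103/4)
obs 6: x=3/2 → posterior Inverse-Gamma(23/4, 287/8)
obs 7: x=-1/2 → posterior Inverse-Gamma(25/4, 39)
obs 8: x=-4 → posterior Inverse-Gamma(27/4, 79/2)
obs 9: x=-7 → posterior Inverse-Gamma(29/4, 95/2)
obs 10: x=1/2 → posterior Inverse-Gamma(31/4, 429/8)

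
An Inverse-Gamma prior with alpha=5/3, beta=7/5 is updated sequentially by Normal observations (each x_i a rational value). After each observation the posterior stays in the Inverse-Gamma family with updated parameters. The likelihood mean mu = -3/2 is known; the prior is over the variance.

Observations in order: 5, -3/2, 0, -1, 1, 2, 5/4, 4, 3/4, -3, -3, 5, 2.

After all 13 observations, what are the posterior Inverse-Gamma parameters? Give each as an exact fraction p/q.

alpha=49/6, beta=6717/80

obs 1: x=5 → posterior Inverse-Gamma(13/6, 901/40)
obs 2: x=-3/2 → posterior Inverse-Gamma(8/3, 901/40)
obs 3: x=0 → posterior Inverse-Gamma(19/6, 473/20)
obs 4: x=-1 → posterior Inverse-Gamma(11/3, 951/40)
obs 5: x=1 → posterior Inverse-Gamma(25/6, 269/10)
obs 6: x=2 → posterior Inverse-Gamma(14/3, 1321/40)
obs 7: x=5/4 → posterior Inverse-Gamma(31/6, 5889/160)
obs 8: x=4 → posterior Inverse-Gamma(17/3, 8309/160)
obs 9: x=3/4 → posterior Inverse-Gamma(37/6, 4357/80)
obs 10: x=-3 → posterior Inverse-Gamma(20/3, 4447/80)
obs 11: x=-3 → posterior Inverse-Gamma(43/6, 4537/80)
obs 12: x=5 → posterior Inverse-Gamma(23/3, 6227/80)
obs 13: x=2 → posterior Inverse-Gamma(49/6, 6717/80)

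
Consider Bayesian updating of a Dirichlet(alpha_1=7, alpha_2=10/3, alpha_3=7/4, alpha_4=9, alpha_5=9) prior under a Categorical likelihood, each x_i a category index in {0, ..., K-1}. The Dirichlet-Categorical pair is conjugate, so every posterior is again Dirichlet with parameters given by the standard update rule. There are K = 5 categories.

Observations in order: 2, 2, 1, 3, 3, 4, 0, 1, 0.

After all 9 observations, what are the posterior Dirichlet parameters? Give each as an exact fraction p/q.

obs 1: x=2 → posterior Dirichlet(7, 10/3, 11/4, 9, 9)
obs 2: x=2 → posterior Dirichlet(7, 10/3, 15/4, 9, 9)
obs 3: x=1 → posterior Dirichlet(7, 13/3, 15/4, 9, 9)
obs 4: x=3 → posterior Dirichlet(7, 13/3, 15/4, 10, 9)
obs 5: x=3 → posterior Dirichlet(7, 13/3, 15/4, 11, 9)
obs 6: x=4 → posterior Dirichlet(7, 13/3, 15/4, 11, 10)
obs 7: x=0 → posterior Dirichlet(8, 13/3, 15/4, 11, 10)
obs 8: x=1 → posterior Dirichlet(8, 16/3, 15/4, 11, 10)
obs 9: x=0 → posterior Dirichlet(9, 16/3, 15/4, 11, 10)

alpha_1=9, alpha_2=16/3, alpha_3=15/4, alpha_4=11, alpha_5=10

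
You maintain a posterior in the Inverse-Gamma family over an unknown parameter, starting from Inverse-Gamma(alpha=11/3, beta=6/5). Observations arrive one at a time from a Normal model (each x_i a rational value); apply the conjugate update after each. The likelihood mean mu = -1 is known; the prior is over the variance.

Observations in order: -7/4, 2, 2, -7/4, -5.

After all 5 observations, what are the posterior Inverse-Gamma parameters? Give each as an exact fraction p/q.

alpha=37/6, beta=1501/80

obs 1: x=-7/4 → posterior Inverse-Gamma(25/6, 237/160)
obs 2: x=2 → posterior Inverse-Gamma(14/3, 957/160)
obs 3: x=2 → posterior Inverse-Gamma(31/6, 1677/160)
obs 4: x=-7/4 → posterior Inverse-Gamma(17/3, 861/80)
obs 5: x=-5 → posterior Inverse-Gamma(37/6, 1501/80)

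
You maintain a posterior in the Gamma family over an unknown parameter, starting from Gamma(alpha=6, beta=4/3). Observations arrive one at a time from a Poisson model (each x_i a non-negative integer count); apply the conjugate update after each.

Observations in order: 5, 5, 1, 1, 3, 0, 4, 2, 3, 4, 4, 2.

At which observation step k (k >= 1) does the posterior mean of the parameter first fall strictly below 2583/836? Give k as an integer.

obs 1: x=5 → posterior Gamma(11, 7/3)
obs 2: x=5 → posterior Gamma(16, 10/3)
obs 3: x=1 → posterior Gamma(17, 13/3)
obs 4: x=1 → posterior Gamma(18, 16/3)
obs 5: x=3 → posterior Gamma(21, 19/3)
obs 6: x=0 → posterior Gamma(21, 22/3)
obs 7: x=4 → posterior Gamma(25, 25/3)
obs 8: x=2 → posterior Gamma(27, 28/3)
obs 9: x=3 → posterior Gamma(30, 31/3)
obs 10: x=4 → posterior Gamma(34, 34/3)
obs 11: x=4 → posterior Gamma(38, 37/3)
obs 12: x=2 → posterior Gamma(40, 40/3)

k = 6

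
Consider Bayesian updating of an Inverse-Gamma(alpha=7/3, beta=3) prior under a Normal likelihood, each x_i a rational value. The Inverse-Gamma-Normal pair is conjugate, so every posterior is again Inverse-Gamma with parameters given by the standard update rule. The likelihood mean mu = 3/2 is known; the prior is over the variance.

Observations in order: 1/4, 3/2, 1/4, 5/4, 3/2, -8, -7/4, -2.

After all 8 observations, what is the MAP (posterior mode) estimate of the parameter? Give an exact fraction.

1467/176

obs 1: x=1/4 → posterior Inverse-Gamma(17/6, 121/32)
obs 2: x=3/2 → posterior Inverse-Gamma(10/3, 121/32)
obs 3: x=1/4 → posterior Inverse-Gamma(23/6, 73/16)
obs 4: x=5/4 → posterior Inverse-Gamma(13/3, 147/32)
obs 5: x=3/2 → posterior Inverse-Gamma(29/6, 147/32)
obs 6: x=-8 → posterior Inverse-Gamma(16/3, 1591/32)
obs 7: x=-7/4 → posterior Inverse-Gamma(35/6, 55)
obs 8: x=-2 → posterior Inverse-Gamma(19/3, 489/8)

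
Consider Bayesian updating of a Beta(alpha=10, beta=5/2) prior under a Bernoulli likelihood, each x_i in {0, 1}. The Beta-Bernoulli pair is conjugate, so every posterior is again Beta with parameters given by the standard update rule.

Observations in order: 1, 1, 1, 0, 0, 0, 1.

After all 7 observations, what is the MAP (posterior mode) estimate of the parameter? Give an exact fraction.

obs 1: x=1 → posterior Beta(11, 5/2)
obs 2: x=1 → posterior Beta(12, 5/2)
obs 3: x=1 → posterior Beta(13, 5/2)
obs 4: x=0 → posterior Beta(13, 7/2)
obs 5: x=0 → posterior Beta(13, 9/2)
obs 6: x=0 → posterior Beta(13, 11/2)
obs 7: x=1 → posterior Beta(14, 11/2)

26/35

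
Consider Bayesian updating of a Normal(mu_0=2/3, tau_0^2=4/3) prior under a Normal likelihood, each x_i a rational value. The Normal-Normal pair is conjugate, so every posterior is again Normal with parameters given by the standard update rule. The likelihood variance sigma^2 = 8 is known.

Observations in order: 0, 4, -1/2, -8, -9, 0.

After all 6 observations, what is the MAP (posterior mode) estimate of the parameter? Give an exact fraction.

-19/24

obs 1: x=0 → posterior Normal(4/7, 8/7)
obs 2: x=4 → posterior Normal(1, 1)
obs 3: x=-1/2 → posterior Normal(5/6, 8/9)
obs 4: x=-8 → posterior Normal(-1/20, 4/5)
obs 5: x=-9 → posterior Normal(-19/22, 8/11)
obs 6: x=0 → posterior Normal(-19/24, 2/3)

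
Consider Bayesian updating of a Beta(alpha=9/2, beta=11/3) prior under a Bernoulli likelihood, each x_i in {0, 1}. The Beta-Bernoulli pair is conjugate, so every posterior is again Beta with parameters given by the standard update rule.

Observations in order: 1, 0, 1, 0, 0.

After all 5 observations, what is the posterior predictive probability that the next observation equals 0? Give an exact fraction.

40/79

obs 1: x=1 → posterior Beta(11/2, 11/3)
obs 2: x=0 → posterior Beta(11/2, 14/3)
obs 3: x=1 → posterior Beta(13/2, 14/3)
obs 4: x=0 → posterior Beta(13/2, 17/3)
obs 5: x=0 → posterior Beta(13/2, 20/3)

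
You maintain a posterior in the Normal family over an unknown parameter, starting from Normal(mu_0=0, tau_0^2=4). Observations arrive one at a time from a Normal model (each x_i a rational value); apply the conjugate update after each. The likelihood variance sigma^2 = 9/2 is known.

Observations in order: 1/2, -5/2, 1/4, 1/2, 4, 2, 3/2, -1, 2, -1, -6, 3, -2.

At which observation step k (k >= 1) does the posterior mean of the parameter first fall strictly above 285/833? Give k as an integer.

k = 5

obs 1: x=1/2 → posterior Normal(4/17, 36/17)
obs 2: x=-5/2 → posterior Normal(-16/25, 36/25)
obs 3: x=1/4 → posterior Normal(-14/33, 12/11)
obs 4: x=1/2 → posterior Normal(-10/41, 36/41)
obs 5: x=4 → posterior Normal(22/49, 36/49)
obs 6: x=2 → posterior Normal(2/3, 12/19)
obs 7: x=3/2 → posterior Normal(10/13, 36/65)
obs 8: x=-1 → posterior Normal(42/73, 36/73)
obs 9: x=2 → posterior Normal(58/81, 4/9)
obs 10: x=-1 → posterior Normal(50/89, 36/89)
obs 11: x=-6 → posterior Normal(2/97, 36/97)
obs 12: x=3 → posterior Normal(26/105, 12/35)
obs 13: x=-2 → posterior Normal(10/113, 36/113)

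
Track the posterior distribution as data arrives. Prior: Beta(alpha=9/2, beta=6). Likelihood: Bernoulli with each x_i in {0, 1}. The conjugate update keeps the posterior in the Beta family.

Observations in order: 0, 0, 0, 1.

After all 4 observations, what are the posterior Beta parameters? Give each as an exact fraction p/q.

alpha=11/2, beta=9

obs 1: x=0 → posterior Beta(9/2, 7)
obs 2: x=0 → posterior Beta(9/2, 8)
obs 3: x=0 → posterior Beta(9/2, 9)
obs 4: x=1 → posterior Beta(11/2, 9)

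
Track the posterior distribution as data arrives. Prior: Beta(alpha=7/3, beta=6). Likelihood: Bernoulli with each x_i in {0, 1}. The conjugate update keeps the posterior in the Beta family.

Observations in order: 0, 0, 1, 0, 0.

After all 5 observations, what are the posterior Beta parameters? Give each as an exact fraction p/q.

obs 1: x=0 → posterior Beta(7/3, 7)
obs 2: x=0 → posterior Beta(7/3, 8)
obs 3: x=1 → posterior Beta(10/3, 8)
obs 4: x=0 → posterior Beta(10/3, 9)
obs 5: x=0 → posterior Beta(10/3, 10)

alpha=10/3, beta=10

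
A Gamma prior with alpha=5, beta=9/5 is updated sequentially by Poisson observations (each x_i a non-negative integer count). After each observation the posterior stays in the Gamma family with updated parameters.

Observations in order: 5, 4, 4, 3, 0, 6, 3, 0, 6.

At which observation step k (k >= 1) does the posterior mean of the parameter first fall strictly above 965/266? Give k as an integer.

obs 1: x=5 → posterior Gamma(10, 14/5)
obs 2: x=4 → posterior Gamma(14, 19/5)
obs 3: x=4 → posterior Gamma(18, 24/5)
obs 4: x=3 → posterior Gamma(21, 29/5)
obs 5: x=0 → posterior Gamma(21, 34/5)
obs 6: x=6 → posterior Gamma(27, 39/5)
obs 7: x=3 → posterior Gamma(30, 44/5)
obs 8: x=0 → posterior Gamma(30, 49/5)
obs 9: x=6 → posterior Gamma(36, 54/5)

k = 2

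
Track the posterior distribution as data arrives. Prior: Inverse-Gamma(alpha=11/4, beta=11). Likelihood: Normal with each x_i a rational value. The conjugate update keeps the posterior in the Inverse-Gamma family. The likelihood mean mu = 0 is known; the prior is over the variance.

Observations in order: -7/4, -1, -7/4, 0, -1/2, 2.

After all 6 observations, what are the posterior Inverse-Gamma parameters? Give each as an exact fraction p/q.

obs 1: x=-7/4 → posterior Inverse-Gamma(13/4, 401/32)
obs 2: x=-1 → posterior Inverse-Gamma(15/4, 417/32)
obs 3: x=-7/4 → posterior Inverse-Gamma(17/4, 233/16)
obs 4: x=0 → posterior Inverse-Gamma(19/4, 233/16)
obs 5: x=-1/2 → posterior Inverse-Gamma(21/4, 235/16)
obs 6: x=2 → posterior Inverse-Gamma(23/4, 267/16)

alpha=23/4, beta=267/16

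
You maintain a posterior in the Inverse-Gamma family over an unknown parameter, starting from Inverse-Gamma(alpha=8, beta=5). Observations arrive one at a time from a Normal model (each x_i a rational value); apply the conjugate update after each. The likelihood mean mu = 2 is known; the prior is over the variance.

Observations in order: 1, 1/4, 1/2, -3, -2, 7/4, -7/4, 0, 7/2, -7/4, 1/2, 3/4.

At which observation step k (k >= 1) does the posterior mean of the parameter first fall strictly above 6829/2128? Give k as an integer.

obs 1: x=1 → posterior Inverse-Gamma(17/2, 11/2)
obs 2: x=1/4 → posterior Inverse-Gamma(9, 225/32)
obs 3: x=1/2 → posterior Inverse-Gamma(19/2, 261/32)
obs 4: x=-3 → posterior Inverse-Gamma(10, 661/32)
obs 5: x=-2 → posterior Inverse-Gamma(21/2, 917/32)
obs 6: x=7/4 → posterior Inverse-Gamma(11, 459/16)
obs 7: x=-7/4 → posterior Inverse-Gamma(23/2, 1143/32)
obs 8: x=0 → posterior Inverse-Gamma(12, 1207/32)
obs 9: x=7/2 → posterior Inverse-Gamma(25/2, 1243/32)
obs 10: x=-7/4 → posterior Inverse-Gamma(13, 367/8)
obs 11: x=1/2 → posterior Inverse-Gamma(27/2, 47)
obs 12: x=3/4 → posterior Inverse-Gamma(14, 1529/32)

k = 7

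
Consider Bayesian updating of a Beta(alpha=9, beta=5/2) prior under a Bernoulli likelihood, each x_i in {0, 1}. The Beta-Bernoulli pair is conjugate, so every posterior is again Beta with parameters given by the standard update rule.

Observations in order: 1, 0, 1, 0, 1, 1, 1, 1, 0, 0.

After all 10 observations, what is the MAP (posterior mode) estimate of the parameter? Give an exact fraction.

28/39

obs 1: x=1 → posterior Beta(10, 5/2)
obs 2: x=0 → posterior Beta(10, 7/2)
obs 3: x=1 → posterior Beta(11, 7/2)
obs 4: x=0 → posterior Beta(11, 9/2)
obs 5: x=1 → posterior Beta(12, 9/2)
obs 6: x=1 → posterior Beta(13, 9/2)
obs 7: x=1 → posterior Beta(14, 9/2)
obs 8: x=1 → posterior Beta(15, 9/2)
obs 9: x=0 → posterior Beta(15, 11/2)
obs 10: x=0 → posterior Beta(15, 13/2)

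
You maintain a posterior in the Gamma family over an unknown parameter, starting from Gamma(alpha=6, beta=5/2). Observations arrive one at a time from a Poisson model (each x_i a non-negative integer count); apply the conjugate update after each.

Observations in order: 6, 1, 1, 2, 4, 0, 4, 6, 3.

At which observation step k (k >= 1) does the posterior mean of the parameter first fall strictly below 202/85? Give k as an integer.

k = 6

obs 1: x=6 → posterior Gamma(12, 7/2)
obs 2: x=1 → posterior Gamma(13, 9/2)
obs 3: x=1 → posterior Gamma(14, 11/2)
obs 4: x=2 → posterior Gamma(16, 13/2)
obs 5: x=4 → posterior Gamma(20, 15/2)
obs 6: x=0 → posterior Gamma(20, 17/2)
obs 7: x=4 → posterior Gamma(24, 19/2)
obs 8: x=6 → posterior Gamma(30, 21/2)
obs 9: x=3 → posterior Gamma(33, 23/2)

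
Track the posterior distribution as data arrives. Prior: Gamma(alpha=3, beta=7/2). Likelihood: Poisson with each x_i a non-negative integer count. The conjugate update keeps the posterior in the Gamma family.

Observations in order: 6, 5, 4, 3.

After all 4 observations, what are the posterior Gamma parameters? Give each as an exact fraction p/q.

obs 1: x=6 → posterior Gamma(9, 9/2)
obs 2: x=5 → posterior Gamma(14, 11/2)
obs 3: x=4 → posterior Gamma(18, 13/2)
obs 4: x=3 → posterior Gamma(21, 15/2)

alpha=21, beta=15/2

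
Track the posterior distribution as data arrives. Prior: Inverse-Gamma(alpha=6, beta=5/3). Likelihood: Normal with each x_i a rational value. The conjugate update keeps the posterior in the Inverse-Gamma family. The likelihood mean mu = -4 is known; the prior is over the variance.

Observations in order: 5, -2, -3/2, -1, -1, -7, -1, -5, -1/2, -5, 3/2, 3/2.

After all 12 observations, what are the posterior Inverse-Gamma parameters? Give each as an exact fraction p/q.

alpha=12, beta=308/3

obs 1: x=5 → posterior Inverse-Gamma(13/2, 253/6)
obs 2: x=-2 → posterior Inverse-Gamma(7, 265/6)
obs 3: x=-3/2 → posterior Inverse-Gamma(15/2, 1135/24)
obs 4: x=-1 → posterior Inverse-Gamma(8, 1243/24)
obs 5: x=-1 → posterior Inverse-Gamma(17/2, 1351/24)
obs 6: x=-7 → posterior Inverse-Gamma(9, 1459/24)
obs 7: x=-1 → posterior Inverse-Gamma(19/2, 1567/24)
obs 8: x=-5 → posterior Inverse-Gamma(10, 1579/24)
obs 9: x=-1/2 → posterior Inverse-Gamma(21/2, 863/12)
obs 10: x=-5 → posterior Inverse-Gamma(11, 869/12)
obs 11: x=3/2 → posterior Inverse-Gamma(23/2, 2101/24)
obs 12: x=3/2 → posterior Inverse-Gamma(12, 308/3)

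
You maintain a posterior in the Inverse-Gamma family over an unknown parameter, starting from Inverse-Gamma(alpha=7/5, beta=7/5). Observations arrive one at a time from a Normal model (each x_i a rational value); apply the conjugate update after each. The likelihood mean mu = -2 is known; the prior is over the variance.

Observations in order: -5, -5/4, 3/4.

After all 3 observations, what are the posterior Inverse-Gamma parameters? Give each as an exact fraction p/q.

obs 1: x=-5 → posterior Inverse-Gamma(19/10, 59/10)
obs 2: x=-5/4 → posterior Inverse-Gamma(12/5, 989/160)
obs 3: x=3/4 → posterior Inverse-Gamma(29/10, 797/80)

alpha=29/10, beta=797/80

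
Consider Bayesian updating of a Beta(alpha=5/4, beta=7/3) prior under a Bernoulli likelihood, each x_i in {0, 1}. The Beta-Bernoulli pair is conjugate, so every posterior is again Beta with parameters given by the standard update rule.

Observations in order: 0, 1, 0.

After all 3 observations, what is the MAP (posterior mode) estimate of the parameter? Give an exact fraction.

3/11

obs 1: x=0 → posterior Beta(5/4, 10/3)
obs 2: x=1 → posterior Beta(9/4, 10/3)
obs 3: x=0 → posterior Beta(9/4, 13/3)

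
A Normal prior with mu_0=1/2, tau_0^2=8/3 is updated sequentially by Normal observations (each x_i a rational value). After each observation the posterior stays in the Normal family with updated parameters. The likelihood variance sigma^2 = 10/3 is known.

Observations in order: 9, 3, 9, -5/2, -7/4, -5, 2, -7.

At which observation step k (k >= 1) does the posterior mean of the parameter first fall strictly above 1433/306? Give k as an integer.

obs 1: x=9 → posterior Normal(77/18, 40/27)
obs 2: x=3 → posterior Normal(101/26, 40/39)
obs 3: x=9 → posterior Normal(173/34, 40/51)
obs 4: x=-5/2 → posterior Normal(51/14, 40/63)
obs 5: x=-7/4 → posterior Normal(139/50, 8/15)
obs 6: x=-5 → posterior Normal(99/58, 40/87)
obs 7: x=2 → posterior Normal(115/66, 40/99)
obs 8: x=-7 → posterior Normal(59/74, 40/111)

k = 3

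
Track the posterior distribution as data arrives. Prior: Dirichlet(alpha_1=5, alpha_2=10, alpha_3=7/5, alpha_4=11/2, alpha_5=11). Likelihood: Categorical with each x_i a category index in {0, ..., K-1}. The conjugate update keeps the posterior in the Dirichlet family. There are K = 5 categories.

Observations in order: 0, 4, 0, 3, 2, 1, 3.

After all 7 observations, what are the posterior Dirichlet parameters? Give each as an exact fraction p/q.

alpha_1=7, alpha_2=11, alpha_3=12/5, alpha_4=15/2, alpha_5=12

obs 1: x=0 → posterior Dirichlet(6, 10, 7/5, 11/2, 11)
obs 2: x=4 → posterior Dirichlet(6, 10, 7/5, 11/2, 12)
obs 3: x=0 → posterior Dirichlet(7, 10, 7/5, 11/2, 12)
obs 4: x=3 → posterior Dirichlet(7, 10, 7/5, 13/2, 12)
obs 5: x=2 → posterior Dirichlet(7, 10, 12/5, 13/2, 12)
obs 6: x=1 → posterior Dirichlet(7, 11, 12/5, 13/2, 12)
obs 7: x=3 → posterior Dirichlet(7, 11, 12/5, 15/2, 12)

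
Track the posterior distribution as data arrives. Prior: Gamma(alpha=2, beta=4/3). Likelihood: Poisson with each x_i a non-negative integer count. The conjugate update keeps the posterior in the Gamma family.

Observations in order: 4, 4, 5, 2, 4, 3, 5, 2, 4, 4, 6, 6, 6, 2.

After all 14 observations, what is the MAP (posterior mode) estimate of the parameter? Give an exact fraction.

87/23

obs 1: x=4 → posterior Gamma(6, 7/3)
obs 2: x=4 → posterior Gamma(10, 10/3)
obs 3: x=5 → posterior Gamma(15, 13/3)
obs 4: x=2 → posterior Gamma(17, 16/3)
obs 5: x=4 → posterior Gamma(21, 19/3)
obs 6: x=3 → posterior Gamma(24, 22/3)
obs 7: x=5 → posterior Gamma(29, 25/3)
obs 8: x=2 → posterior Gamma(31, 28/3)
obs 9: x=4 → posterior Gamma(35, 31/3)
obs 10: x=4 → posterior Gamma(39, 34/3)
obs 11: x=6 → posterior Gamma(45, 37/3)
obs 12: x=6 → posterior Gamma(51, 40/3)
obs 13: x=6 → posterior Gamma(57, 43/3)
obs 14: x=2 → posterior Gamma(59, 46/3)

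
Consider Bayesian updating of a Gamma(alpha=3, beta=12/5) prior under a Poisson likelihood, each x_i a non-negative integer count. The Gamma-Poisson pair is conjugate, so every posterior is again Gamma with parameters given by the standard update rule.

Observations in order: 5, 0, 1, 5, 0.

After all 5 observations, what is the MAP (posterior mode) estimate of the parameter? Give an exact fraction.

obs 1: x=5 → posterior Gamma(8, 17/5)
obs 2: x=0 → posterior Gamma(8, 22/5)
obs 3: x=1 → posterior Gamma(9, 27/5)
obs 4: x=5 → posterior Gamma(14, 32/5)
obs 5: x=0 → posterior Gamma(14, 37/5)

65/37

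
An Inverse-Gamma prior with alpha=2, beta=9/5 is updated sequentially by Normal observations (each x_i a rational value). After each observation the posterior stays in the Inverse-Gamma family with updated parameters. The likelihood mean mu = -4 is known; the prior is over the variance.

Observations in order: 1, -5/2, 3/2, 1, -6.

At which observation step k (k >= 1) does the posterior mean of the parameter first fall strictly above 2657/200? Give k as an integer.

k = 4

obs 1: x=1 → posterior Inverse-Gamma(5/2, 143/10)
obs 2: x=-5/2 → posterior Inverse-Gamma(3, 617/40)
obs 3: x=3/2 → posterior Inverse-Gamma(7/2, 611/20)
obs 4: x=1 → posterior Inverse-Gamma(4, 861/20)
obs 5: x=-6 → posterior Inverse-Gamma(9/2, 901/20)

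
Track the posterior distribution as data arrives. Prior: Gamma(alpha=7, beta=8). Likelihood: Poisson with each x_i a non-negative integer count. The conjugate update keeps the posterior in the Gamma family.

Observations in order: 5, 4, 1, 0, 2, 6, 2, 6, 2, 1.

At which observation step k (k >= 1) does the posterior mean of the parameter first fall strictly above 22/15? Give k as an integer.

k = 2

obs 1: x=5 → posterior Gamma(12, 9)
obs 2: x=4 → posterior Gamma(16, 10)
obs 3: x=1 → posterior Gamma(17, 11)
obs 4: x=0 → posterior Gamma(17, 12)
obs 5: x=2 → posterior Gamma(19, 13)
obs 6: x=6 → posterior Gamma(25, 14)
obs 7: x=2 → posterior Gamma(27, 15)
obs 8: x=6 → posterior Gamma(33, 16)
obs 9: x=2 → posterior Gamma(35, 17)
obs 10: x=1 → posterior Gamma(36, 18)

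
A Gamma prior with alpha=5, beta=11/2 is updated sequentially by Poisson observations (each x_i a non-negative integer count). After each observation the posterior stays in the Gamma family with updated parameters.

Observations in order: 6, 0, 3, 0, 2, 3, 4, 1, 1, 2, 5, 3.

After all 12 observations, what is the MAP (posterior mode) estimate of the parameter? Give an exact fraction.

obs 1: x=6 → posterior Gamma(11, 13/2)
obs 2: x=0 → posterior Gamma(11, 15/2)
obs 3: x=3 → posterior Gamma(14, 17/2)
obs 4: x=0 → posterior Gamma(14, 19/2)
obs 5: x=2 → posterior Gamma(16, 21/2)
obs 6: x=3 → posterior Gamma(19, 23/2)
obs 7: x=4 → posterior Gamma(23, 25/2)
obs 8: x=1 → posterior Gamma(24, 27/2)
obs 9: x=1 → posterior Gamma(25, 29/2)
obs 10: x=2 → posterior Gamma(27, 31/2)
obs 11: x=5 → posterior Gamma(32, 33/2)
obs 12: x=3 → posterior Gamma(35, 35/2)

68/35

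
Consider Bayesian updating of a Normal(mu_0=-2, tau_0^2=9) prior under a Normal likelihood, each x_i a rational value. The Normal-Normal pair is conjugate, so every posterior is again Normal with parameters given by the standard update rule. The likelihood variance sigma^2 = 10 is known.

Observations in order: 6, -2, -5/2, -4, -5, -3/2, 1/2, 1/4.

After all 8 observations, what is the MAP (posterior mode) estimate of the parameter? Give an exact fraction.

-377/328

obs 1: x=6 → posterior Normal(34/19, 90/19)
obs 2: x=-2 → posterior Normal(4/7, 45/14)
obs 3: x=-5/2 → posterior Normal(-13/74, 90/37)
obs 4: x=-4 → posterior Normal(-85/92, 45/23)
obs 5: x=-5 → posterior Normal(-35/22, 18/11)
obs 6: x=-3/2 → posterior Normal(-101/64, 45/32)
obs 7: x=1/2 → posterior Normal(-193/146, 90/73)
obs 8: x=1/4 → posterior Normal(-377/328, 45/41)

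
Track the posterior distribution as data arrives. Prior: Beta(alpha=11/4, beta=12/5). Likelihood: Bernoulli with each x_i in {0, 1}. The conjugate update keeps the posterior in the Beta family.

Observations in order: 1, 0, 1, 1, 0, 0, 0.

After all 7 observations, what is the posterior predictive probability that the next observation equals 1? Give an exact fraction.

115/243

obs 1: x=1 → posterior Beta(15/4, 12/5)
obs 2: x=0 → posterior Beta(15/4, 17/5)
obs 3: x=1 → posterior Beta(19/4, 17/5)
obs 4: x=1 → posterior Beta(23/4, 17/5)
obs 5: x=0 → posterior Beta(23/4, 22/5)
obs 6: x=0 → posterior Beta(23/4, 27/5)
obs 7: x=0 → posterior Beta(23/4, 32/5)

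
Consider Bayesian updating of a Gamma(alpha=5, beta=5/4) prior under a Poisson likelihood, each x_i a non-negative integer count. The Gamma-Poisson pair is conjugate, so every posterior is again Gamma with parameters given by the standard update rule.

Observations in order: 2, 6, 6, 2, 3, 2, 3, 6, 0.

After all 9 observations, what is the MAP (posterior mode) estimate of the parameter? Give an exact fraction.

obs 1: x=2 → posterior Gamma(7, 9/4)
obs 2: x=6 → posterior Gamma(13, 13/4)
obs 3: x=6 → posterior Gamma(19, 17/4)
obs 4: x=2 → posterior Gamma(21, 21/4)
obs 5: x=3 → posterior Gamma(24, 25/4)
obs 6: x=2 → posterior Gamma(26, 29/4)
obs 7: x=3 → posterior Gamma(29, 33/4)
obs 8: x=6 → posterior Gamma(35, 37/4)
obs 9: x=0 → posterior Gamma(35, 41/4)

136/41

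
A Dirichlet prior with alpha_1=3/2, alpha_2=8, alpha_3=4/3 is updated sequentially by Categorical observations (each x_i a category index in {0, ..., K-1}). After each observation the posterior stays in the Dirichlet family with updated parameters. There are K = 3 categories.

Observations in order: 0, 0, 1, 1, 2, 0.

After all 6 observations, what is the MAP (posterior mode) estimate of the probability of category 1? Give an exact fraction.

obs 1: x=0 → posterior Dirichlet(5/2, 8, 4/3)
obs 2: x=0 → posterior Dirichlet(7/2, 8, 4/3)
obs 3: x=1 → posterior Dirichlet(7/2, 9, 4/3)
obs 4: x=1 → posterior Dirichlet(7/2, 10, 4/3)
obs 5: x=2 → posterior Dirichlet(7/2, 10, 7/3)
obs 6: x=0 → posterior Dirichlet(9/2, 10, 7/3)

54/83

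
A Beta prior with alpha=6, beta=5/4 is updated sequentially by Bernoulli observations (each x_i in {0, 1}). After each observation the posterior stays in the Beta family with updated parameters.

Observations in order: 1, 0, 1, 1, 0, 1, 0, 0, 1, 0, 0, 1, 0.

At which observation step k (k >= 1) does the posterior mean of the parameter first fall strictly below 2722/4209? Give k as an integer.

obs 1: x=1 → posterior Beta(7, 5/4)
obs 2: x=0 → posterior Beta(7, 9/4)
obs 3: x=1 → posterior Beta(8, 9/4)
obs 4: x=1 → posterior Beta(9, 9/4)
obs 5: x=0 → posterior Beta(9, 13/4)
obs 6: x=1 → posterior Beta(10, 13/4)
obs 7: x=0 → posterior Beta(10, 17/4)
obs 8: x=0 → posterior Beta(10, 21/4)
obs 9: x=1 → posterior Beta(11, 21/4)
obs 10: x=0 → posterior Beta(11, 25/4)
obs 11: x=0 → posterior Beta(11, 29/4)
obs 12: x=1 → posterior Beta(12, 29/4)
obs 13: x=0 → posterior Beta(12, 33/4)

k = 10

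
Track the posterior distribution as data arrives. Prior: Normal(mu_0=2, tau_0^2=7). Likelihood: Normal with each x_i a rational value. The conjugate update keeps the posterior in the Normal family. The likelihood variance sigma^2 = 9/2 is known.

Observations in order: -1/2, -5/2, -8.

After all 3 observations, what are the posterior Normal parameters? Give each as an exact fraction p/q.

obs 1: x=-1/2 → posterior Normal(11/23, 63/23)
obs 2: x=-5/2 → posterior Normal(-24/37, 63/37)
obs 3: x=-8 → posterior Normal(-8/3, 21/17)

mu_0=-8/3, tau_0^2=21/17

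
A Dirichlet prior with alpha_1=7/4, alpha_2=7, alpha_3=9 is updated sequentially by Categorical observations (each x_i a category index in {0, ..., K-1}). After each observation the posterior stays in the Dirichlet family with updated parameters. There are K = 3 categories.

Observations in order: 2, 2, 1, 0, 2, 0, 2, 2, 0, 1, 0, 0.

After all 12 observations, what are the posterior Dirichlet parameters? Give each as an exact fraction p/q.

obs 1: x=2 → posterior Dirichlet(7/4, 7, 10)
obs 2: x=2 → posterior Dirichlet(7/4, 7, 11)
obs 3: x=1 → posterior Dirichlet(7/4, 8, 11)
obs 4: x=0 → posterior Dirichlet(11/4, 8, 11)
obs 5: x=2 → posterior Dirichlet(11/4, 8, 12)
obs 6: x=0 → posterior Dirichlet(15/4, 8, 12)
obs 7: x=2 → posterior Dirichlet(15/4, 8, 13)
obs 8: x=2 → posterior Dirichlet(15/4, 8, 14)
obs 9: x=0 → posterior Dirichlet(19/4, 8, 14)
obs 10: x=1 → posterior Dirichlet(19/4, 9, 14)
obs 11: x=0 → posterior Dirichlet(23/4, 9, 14)
obs 12: x=0 → posterior Dirichlet(27/4, 9, 14)

alpha_1=27/4, alpha_2=9, alpha_3=14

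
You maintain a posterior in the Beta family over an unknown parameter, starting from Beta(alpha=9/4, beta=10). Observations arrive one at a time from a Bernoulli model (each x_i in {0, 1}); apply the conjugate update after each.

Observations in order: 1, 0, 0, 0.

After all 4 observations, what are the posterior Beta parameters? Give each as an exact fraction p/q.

obs 1: x=1 → posterior Beta(13/4, 10)
obs 2: x=0 → posterior Beta(13/4, 11)
obs 3: x=0 → posterior Beta(13/4, 12)
obs 4: x=0 → posterior Beta(13/4, 13)

alpha=13/4, beta=13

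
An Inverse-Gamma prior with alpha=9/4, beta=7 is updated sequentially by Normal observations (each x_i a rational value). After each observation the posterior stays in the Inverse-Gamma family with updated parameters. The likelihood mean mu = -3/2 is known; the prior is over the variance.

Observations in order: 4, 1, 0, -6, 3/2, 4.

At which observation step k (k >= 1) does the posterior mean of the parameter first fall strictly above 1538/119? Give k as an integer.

k = 6

obs 1: x=4 → posterior Inverse-Gamma(11/4, 177/8)
obs 2: x=1 → posterior Inverse-Gamma(13/4, 101/4)
obs 3: x=0 → posterior Inverse-Gamma(15/4, 211/8)
obs 4: x=-6 → posterior Inverse-Gamma(17/4, 73/2)
obs 5: x=3/2 → posterior Inverse-Gamma(19/4, 41)
obs 6: x=4 → posterior Inverse-Gamma(21/4, 449/8)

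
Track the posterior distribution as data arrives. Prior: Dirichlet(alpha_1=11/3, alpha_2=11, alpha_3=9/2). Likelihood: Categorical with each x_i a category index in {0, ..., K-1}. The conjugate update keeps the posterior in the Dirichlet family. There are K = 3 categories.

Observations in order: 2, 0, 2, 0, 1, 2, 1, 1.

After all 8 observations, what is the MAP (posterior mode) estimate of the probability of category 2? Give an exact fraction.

obs 1: x=2 → posterior Dirichlet(11/3, 11, 11/2)
obs 2: x=0 → posterior Dirichlet(14/3, 11, 11/2)
obs 3: x=2 → posterior Dirichlet(14/3, 11, 13/2)
obs 4: x=0 → posterior Dirichlet(17/3, 11, 13/2)
obs 5: x=1 → posterior Dirichlet(17/3, 12, 13/2)
obs 6: x=2 → posterior Dirichlet(17/3, 12, 15/2)
obs 7: x=1 → posterior Dirichlet(17/3, 13, 15/2)
obs 8: x=1 → posterior Dirichlet(17/3, 14, 15/2)

39/145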